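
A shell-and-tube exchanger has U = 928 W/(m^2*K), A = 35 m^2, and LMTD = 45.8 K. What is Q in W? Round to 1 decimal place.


Q = U * A * LMTD
Q = 928 * 35 * 45.8
Q = 1487584.0 W


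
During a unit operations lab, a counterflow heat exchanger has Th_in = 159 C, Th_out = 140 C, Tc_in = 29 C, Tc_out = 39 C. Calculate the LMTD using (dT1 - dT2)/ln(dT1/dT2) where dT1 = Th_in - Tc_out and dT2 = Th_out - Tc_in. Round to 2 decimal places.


dT1 = Th_in - Tc_out = 159 - 39 = 120
dT2 = Th_out - Tc_in = 140 - 29 = 111
LMTD = (dT1 - dT2) / ln(dT1/dT2)
LMTD = (120 - 111) / ln(120/111)
LMTD = 115.44 K


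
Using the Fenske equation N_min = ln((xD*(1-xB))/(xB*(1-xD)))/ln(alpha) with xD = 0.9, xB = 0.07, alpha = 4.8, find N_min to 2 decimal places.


N_min = ln((xD*(1-xB))/(xB*(1-xD))) / ln(alpha)
Numerator inside ln: 0.837 / 0.007 = 119.571429
ln(119.571429) = 4.783914
ln(alpha) = ln(4.8) = 1.568616
N_min = 4.783914 / 1.568616 = 3.05


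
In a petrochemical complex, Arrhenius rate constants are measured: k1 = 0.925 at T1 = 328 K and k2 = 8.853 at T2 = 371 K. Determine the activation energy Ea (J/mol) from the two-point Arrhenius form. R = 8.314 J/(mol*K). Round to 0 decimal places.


Ea = R * ln(k2/k1) / (1/T1 - 1/T2)
ln(k2/k1) = ln(8.853/0.925) = 2.2587179
1/T1 - 1/T2 = 1/328 - 1/371 = 0.000353362698
Ea = 8.314 * 2.2587179 / 0.000353362698
Ea = 53144 J/mol


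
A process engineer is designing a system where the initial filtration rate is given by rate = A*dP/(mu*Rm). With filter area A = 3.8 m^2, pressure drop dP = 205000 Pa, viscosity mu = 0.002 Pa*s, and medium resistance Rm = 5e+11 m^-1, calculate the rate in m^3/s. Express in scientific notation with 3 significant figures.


rate = A * dP / (mu * Rm)
rate = 3.8 * 205000 / (0.002 * 5e+11)
rate = 779000.0 / 1.000e+09
rate = 7.79e-04 m^3/s


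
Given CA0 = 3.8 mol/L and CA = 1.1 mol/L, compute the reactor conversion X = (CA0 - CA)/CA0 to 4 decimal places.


X = (CA0 - CA) / CA0
X = (3.8 - 1.1) / 3.8
X = 2.7 / 3.8
X = 0.7105


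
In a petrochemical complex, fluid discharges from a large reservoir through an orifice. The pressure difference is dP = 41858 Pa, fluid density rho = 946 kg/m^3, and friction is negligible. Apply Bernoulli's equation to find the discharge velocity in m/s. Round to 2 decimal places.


v = sqrt(2*dP/rho)
v = sqrt(2*41858/946)
v = sqrt(88.494715)
v = 9.41 m/s


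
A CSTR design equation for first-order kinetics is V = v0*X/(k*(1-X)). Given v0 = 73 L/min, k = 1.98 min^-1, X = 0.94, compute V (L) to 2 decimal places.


V = v0 * X / (k * (1 - X))
V = 73 * 0.94 / (1.98 * (1 - 0.94))
V = 68.62 / (1.98 * 0.06)
V = 68.62 / 0.1188
V = 577.61 L


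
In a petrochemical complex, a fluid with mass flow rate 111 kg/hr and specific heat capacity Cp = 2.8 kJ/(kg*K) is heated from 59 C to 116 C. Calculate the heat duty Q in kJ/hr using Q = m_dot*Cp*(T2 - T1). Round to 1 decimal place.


Q = m_dot * Cp * (T2 - T1)
Q = 111 * 2.8 * (116 - 59)
Q = 111 * 2.8 * 57
Q = 17715.6 kJ/hr


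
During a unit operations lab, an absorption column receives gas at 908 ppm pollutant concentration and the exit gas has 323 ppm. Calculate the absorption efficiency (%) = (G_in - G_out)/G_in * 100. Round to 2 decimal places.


Efficiency = (G_in - G_out) / G_in * 100%
Efficiency = (908 - 323) / 908 * 100
Efficiency = 585 / 908 * 100
Efficiency = 64.43%


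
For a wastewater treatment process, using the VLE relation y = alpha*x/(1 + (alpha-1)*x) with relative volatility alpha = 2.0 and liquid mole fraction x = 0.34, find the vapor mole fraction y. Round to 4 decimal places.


y = alpha*x / (1 + (alpha-1)*x)
y = 2.0*0.34 / (1 + (2.0-1)*0.34)
y = 0.68 / (1 + 0.34)
y = 0.68 / 1.34
y = 0.5075


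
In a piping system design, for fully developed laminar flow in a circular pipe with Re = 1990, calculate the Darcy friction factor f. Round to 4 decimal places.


f = 64 / Re
f = 64 / 1990
f = 0.0322


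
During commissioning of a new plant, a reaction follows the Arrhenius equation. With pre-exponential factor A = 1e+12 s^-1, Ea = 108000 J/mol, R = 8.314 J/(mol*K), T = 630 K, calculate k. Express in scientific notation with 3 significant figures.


k = A * exp(-Ea/(R*T))
k = 1e+12 * exp(-108000 / (8.314 * 630))
k = 1e+12 * exp(-20.619265)
k = 1.11e+03


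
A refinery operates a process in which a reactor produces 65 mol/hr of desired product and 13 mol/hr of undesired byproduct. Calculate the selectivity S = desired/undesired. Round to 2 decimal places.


S = desired product rate / undesired product rate
S = 65 / 13
S = 5.00


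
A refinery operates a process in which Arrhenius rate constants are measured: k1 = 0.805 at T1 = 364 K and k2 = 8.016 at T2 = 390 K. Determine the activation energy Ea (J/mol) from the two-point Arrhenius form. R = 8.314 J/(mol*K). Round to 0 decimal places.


Ea = R * ln(k2/k1) / (1/T1 - 1/T2)
ln(k2/k1) = ln(8.016/0.805) = 2.2983525
1/T1 - 1/T2 = 1/364 - 1/390 = 0.000183150183
Ea = 8.314 * 2.2983525 / 0.000183150183
Ea = 104332 J/mol


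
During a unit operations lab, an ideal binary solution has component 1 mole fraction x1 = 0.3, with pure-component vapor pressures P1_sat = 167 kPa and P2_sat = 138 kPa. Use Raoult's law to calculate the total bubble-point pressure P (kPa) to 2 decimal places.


P = x1*P1_sat + x2*P2_sat
x2 = 1 - x1 = 1 - 0.3 = 0.7
P = 0.3*167 + 0.7*138
P = 50.1 + 96.6
P = 146.70 kPa


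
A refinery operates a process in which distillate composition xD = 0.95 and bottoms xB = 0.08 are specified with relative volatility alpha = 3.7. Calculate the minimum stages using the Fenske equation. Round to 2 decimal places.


N_min = ln((xD*(1-xB))/(xB*(1-xD))) / ln(alpha)
Numerator inside ln: 0.874 / 0.004 = 218.5
ln(218.5) = 5.386786
ln(alpha) = ln(3.7) = 1.308333
N_min = 5.386786 / 1.308333 = 4.12


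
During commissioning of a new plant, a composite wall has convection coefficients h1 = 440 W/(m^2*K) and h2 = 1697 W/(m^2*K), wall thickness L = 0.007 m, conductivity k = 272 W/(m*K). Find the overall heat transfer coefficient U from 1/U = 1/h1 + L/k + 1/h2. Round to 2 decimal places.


1/U = 1/h1 + L/k + 1/h2
1/U = 1/440 + 0.007/272 + 1/1697
1/U = 0.0022727273 + 2.57353e-05 + 0.0005892752
1/U = 0.0028877378
U = 346.29 W/(m^2*K)


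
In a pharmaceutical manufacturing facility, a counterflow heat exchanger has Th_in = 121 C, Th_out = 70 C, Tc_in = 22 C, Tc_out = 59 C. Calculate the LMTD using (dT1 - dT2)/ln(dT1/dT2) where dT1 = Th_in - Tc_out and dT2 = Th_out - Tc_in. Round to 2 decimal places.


dT1 = Th_in - Tc_out = 121 - 59 = 62
dT2 = Th_out - Tc_in = 70 - 22 = 48
LMTD = (dT1 - dT2) / ln(dT1/dT2)
LMTD = (62 - 48) / ln(62/48)
LMTD = 54.70 K


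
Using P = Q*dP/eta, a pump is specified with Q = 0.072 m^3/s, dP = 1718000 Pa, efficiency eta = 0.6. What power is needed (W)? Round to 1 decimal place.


P = Q * dP / eta
P = 0.072 * 1718000 / 0.6
P = 123696.0 / 0.6
P = 206160.0 W


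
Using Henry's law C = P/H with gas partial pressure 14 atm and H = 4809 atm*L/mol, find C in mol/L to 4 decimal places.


C = P / H
C = 14 / 4809
C = 0.0029 mol/L


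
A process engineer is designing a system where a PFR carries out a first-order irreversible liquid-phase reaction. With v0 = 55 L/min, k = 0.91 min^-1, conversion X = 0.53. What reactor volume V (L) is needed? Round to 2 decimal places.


V = (v0/k) * ln(1/(1-X))
V = (55/0.91) * ln(1/(1-0.53))
V = 60.43956 * ln(2.12766)
V = 60.43956 * 0.755023
V = 45.63 L


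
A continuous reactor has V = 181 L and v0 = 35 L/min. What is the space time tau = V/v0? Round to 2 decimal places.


tau = V / v0
tau = 181 / 35
tau = 5.17 min


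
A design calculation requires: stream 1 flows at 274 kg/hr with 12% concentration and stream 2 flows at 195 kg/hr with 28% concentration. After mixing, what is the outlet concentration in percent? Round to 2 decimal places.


Mass balance on solute: F1*x1 + F2*x2 = F3*x3
F3 = F1 + F2 = 274 + 195 = 469 kg/hr
x3 = (F1*x1 + F2*x2)/F3
x3 = (274*0.12 + 195*0.28) / 469
x3 = 18.65%


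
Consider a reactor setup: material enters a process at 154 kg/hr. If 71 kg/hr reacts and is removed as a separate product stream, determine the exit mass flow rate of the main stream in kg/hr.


Steady-state mass balance on the main outlet: F_out = F_in - F_removed
F_out = 154 - 71
F_out = 83 kg/hr


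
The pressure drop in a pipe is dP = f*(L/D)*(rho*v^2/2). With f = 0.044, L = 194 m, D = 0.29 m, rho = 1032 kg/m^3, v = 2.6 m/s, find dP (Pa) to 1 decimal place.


dP = f * (L/D) * (rho*v^2/2)
dP = 0.044 * (194/0.29) * (1032*2.6^2/2)
L/D = 668.96551724
rho*v^2/2 = 1032*6.76/2 = 3488.16
dP = 0.044 * 668.96551724 * 3488.16
dP = 102672.2 Pa


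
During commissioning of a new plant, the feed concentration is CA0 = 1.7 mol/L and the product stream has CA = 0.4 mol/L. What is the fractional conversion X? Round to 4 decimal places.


X = (CA0 - CA) / CA0
X = (1.7 - 0.4) / 1.7
X = 1.3 / 1.7
X = 0.7647


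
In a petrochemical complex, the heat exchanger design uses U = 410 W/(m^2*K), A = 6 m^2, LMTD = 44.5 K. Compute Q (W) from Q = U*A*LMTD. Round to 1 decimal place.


Q = U * A * LMTD
Q = 410 * 6 * 44.5
Q = 109470.0 W


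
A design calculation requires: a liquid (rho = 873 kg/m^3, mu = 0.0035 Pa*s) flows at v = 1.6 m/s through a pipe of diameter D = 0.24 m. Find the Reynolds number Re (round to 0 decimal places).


Re = rho * v * D / mu
Re = 873 * 1.6 * 0.24 / 0.0035
Re = 335.232 / 0.0035
Re = 95781


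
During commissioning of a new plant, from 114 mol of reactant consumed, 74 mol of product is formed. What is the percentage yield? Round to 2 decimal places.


Yield = (moles product / moles consumed) * 100%
Yield = (74 / 114) * 100
Yield = 0.6491 * 100
Yield = 64.91%


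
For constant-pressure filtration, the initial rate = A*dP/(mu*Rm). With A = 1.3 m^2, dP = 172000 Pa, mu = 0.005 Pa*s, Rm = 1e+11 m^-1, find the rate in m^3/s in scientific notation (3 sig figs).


rate = A * dP / (mu * Rm)
rate = 1.3 * 172000 / (0.005 * 1e+11)
rate = 223600.0 / 5.000e+08
rate = 4.47e-04 m^3/s


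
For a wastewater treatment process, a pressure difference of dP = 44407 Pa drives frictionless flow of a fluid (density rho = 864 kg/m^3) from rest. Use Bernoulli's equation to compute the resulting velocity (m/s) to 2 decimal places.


v = sqrt(2*dP/rho)
v = sqrt(2*44407/864)
v = sqrt(102.793981)
v = 10.14 m/s


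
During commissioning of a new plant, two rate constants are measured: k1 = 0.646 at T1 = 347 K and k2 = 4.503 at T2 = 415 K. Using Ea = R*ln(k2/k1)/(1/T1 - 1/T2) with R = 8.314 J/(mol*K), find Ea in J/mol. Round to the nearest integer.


Ea = R * ln(k2/k1) / (1/T1 - 1/T2)
ln(k2/k1) = ln(4.503/0.646) = 1.9416996
1/T1 - 1/T2 = 1/347 - 1/415 = 0.000472205826
Ea = 8.314 * 1.9416996 / 0.000472205826
Ea = 34187 J/mol


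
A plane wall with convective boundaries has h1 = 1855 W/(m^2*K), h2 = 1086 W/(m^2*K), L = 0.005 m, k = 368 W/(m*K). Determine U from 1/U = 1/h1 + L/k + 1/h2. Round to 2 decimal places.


1/U = 1/h1 + L/k + 1/h2
1/U = 1/1855 + 0.005/368 + 1/1086
1/U = 0.0005390836 + 1.3587e-05 + 0.0009208103
1/U = 0.0014734809
U = 678.67 W/(m^2*K)


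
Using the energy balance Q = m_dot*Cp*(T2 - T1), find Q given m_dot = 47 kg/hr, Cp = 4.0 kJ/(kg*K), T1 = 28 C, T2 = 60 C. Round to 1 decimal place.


Q = m_dot * Cp * (T2 - T1)
Q = 47 * 4.0 * (60 - 28)
Q = 47 * 4.0 * 32
Q = 6016.0 kJ/hr


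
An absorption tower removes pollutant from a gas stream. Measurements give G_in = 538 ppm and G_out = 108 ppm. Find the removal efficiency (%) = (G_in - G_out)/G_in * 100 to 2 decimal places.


Efficiency = (G_in - G_out) / G_in * 100%
Efficiency = (538 - 108) / 538 * 100
Efficiency = 430 / 538 * 100
Efficiency = 79.93%


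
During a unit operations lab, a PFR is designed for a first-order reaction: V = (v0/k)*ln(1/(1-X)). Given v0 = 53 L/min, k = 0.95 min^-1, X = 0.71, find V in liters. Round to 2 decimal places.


V = (v0/k) * ln(1/(1-X))
V = (53/0.95) * ln(1/(1-0.71))
V = 55.789474 * ln(3.448276)
V = 55.789474 * 1.237874
V = 69.06 L


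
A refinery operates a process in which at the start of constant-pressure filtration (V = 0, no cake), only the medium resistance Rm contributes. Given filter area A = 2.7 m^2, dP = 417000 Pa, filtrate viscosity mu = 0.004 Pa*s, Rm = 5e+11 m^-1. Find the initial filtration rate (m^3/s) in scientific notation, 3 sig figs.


rate = A * dP / (mu * Rm)
rate = 2.7 * 417000 / (0.004 * 5e+11)
rate = 1125900.0 / 2.000e+09
rate = 5.63e-04 m^3/s


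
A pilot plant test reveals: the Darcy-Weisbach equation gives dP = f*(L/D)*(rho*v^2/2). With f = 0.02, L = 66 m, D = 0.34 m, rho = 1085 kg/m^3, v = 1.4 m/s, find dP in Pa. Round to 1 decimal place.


dP = f * (L/D) * (rho*v^2/2)
dP = 0.02 * (66/0.34) * (1085*1.4^2/2)
L/D = 194.11764706
rho*v^2/2 = 1085*1.96/2 = 1063.3
dP = 0.02 * 194.11764706 * 1063.3
dP = 4128.1 Pa


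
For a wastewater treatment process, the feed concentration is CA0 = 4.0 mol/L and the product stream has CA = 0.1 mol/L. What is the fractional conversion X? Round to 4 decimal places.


X = (CA0 - CA) / CA0
X = (4.0 - 0.1) / 4.0
X = 3.9 / 4.0
X = 0.9750


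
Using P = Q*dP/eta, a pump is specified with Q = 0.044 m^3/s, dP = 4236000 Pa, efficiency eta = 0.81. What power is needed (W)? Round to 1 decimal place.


P = Q * dP / eta
P = 0.044 * 4236000 / 0.81
P = 186384.0 / 0.81
P = 230103.7 W


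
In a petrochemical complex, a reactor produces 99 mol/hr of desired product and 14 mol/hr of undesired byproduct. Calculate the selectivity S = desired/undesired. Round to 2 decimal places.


S = desired product rate / undesired product rate
S = 99 / 14
S = 7.07


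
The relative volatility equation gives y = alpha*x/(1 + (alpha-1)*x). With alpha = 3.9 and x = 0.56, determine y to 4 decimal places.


y = alpha*x / (1 + (alpha-1)*x)
y = 3.9*0.56 / (1 + (3.9-1)*0.56)
y = 2.184 / (1 + 1.624)
y = 2.184 / 2.624
y = 0.8323


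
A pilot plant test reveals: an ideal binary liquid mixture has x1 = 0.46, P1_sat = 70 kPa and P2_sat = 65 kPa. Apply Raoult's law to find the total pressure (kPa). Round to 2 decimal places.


P = x1*P1_sat + x2*P2_sat
x2 = 1 - x1 = 1 - 0.46 = 0.54
P = 0.46*70 + 0.54*65
P = 32.2 + 35.1
P = 67.30 kPa


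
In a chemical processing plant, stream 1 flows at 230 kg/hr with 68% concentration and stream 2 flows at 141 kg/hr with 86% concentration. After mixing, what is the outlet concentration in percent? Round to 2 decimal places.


Mass balance on solute: F1*x1 + F2*x2 = F3*x3
F3 = F1 + F2 = 230 + 141 = 371 kg/hr
x3 = (F1*x1 + F2*x2)/F3
x3 = (230*0.68 + 141*0.86) / 371
x3 = 74.84%


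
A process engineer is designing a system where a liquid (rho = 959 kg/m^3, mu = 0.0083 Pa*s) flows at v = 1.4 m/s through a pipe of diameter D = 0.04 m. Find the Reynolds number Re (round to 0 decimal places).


Re = rho * v * D / mu
Re = 959 * 1.4 * 0.04 / 0.0083
Re = 53.704 / 0.0083
Re = 6470


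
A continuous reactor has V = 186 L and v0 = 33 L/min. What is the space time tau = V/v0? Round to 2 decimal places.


tau = V / v0
tau = 186 / 33
tau = 5.64 min


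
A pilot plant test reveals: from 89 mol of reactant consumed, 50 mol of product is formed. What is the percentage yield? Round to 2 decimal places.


Yield = (moles product / moles consumed) * 100%
Yield = (50 / 89) * 100
Yield = 0.5618 * 100
Yield = 56.18%


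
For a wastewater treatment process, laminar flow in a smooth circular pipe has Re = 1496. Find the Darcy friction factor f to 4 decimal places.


f = 64 / Re
f = 64 / 1496
f = 0.0428


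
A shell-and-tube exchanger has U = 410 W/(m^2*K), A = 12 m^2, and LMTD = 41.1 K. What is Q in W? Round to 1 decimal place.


Q = U * A * LMTD
Q = 410 * 12 * 41.1
Q = 202212.0 W


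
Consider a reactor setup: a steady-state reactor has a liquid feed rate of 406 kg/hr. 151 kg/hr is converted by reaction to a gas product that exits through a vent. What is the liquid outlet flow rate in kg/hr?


Steady-state mass balance on the main outlet: F_out = F_in - F_removed
F_out = 406 - 151
F_out = 255 kg/hr


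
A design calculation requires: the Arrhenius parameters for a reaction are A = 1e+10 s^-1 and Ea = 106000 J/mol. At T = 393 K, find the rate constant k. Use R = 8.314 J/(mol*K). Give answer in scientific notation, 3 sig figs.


k = A * exp(-Ea/(R*T))
k = 1e+10 * exp(-106000 / (8.314 * 393))
k = 1e+10 * exp(-32.441677)
k = 8.14e-05


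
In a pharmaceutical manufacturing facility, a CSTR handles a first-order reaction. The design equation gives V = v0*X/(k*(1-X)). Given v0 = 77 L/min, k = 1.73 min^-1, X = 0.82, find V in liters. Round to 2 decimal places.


V = v0 * X / (k * (1 - X))
V = 77 * 0.82 / (1.73 * (1 - 0.82))
V = 63.14 / (1.73 * 0.18)
V = 63.14 / 0.3114
V = 202.76 L


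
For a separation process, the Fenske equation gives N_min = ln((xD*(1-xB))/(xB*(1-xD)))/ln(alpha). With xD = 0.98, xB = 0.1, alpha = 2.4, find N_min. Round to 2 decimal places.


N_min = ln((xD*(1-xB))/(xB*(1-xD))) / ln(alpha)
Numerator inside ln: 0.882 / 0.002 = 441.0
ln(441.0) = 6.089045
ln(alpha) = ln(2.4) = 0.875469
N_min = 6.089045 / 0.875469 = 6.96


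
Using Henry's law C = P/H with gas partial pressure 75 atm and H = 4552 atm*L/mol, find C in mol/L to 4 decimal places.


C = P / H
C = 75 / 4552
C = 0.0165 mol/L


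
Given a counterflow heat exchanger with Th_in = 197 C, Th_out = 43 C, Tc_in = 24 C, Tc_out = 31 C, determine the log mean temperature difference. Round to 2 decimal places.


dT1 = Th_in - Tc_out = 197 - 31 = 166
dT2 = Th_out - Tc_in = 43 - 24 = 19
LMTD = (dT1 - dT2) / ln(dT1/dT2)
LMTD = (166 - 19) / ln(166/19)
LMTD = 67.82 K


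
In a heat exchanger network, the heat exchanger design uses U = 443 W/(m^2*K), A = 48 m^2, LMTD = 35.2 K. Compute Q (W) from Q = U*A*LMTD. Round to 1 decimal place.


Q = U * A * LMTD
Q = 443 * 48 * 35.2
Q = 748492.8 W


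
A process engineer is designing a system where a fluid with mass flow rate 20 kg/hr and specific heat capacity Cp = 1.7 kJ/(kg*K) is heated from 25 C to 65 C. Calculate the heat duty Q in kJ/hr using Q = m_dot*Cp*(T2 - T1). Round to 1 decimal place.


Q = m_dot * Cp * (T2 - T1)
Q = 20 * 1.7 * (65 - 25)
Q = 20 * 1.7 * 40
Q = 1360.0 kJ/hr


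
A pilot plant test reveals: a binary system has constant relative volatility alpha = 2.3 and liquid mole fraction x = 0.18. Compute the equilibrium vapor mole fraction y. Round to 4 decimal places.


y = alpha*x / (1 + (alpha-1)*x)
y = 2.3*0.18 / (1 + (2.3-1)*0.18)
y = 0.414 / (1 + 0.234)
y = 0.414 / 1.234
y = 0.3355


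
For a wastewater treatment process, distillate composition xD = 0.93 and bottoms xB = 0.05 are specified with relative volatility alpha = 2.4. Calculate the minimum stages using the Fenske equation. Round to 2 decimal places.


N_min = ln((xD*(1-xB))/(xB*(1-xD))) / ln(alpha)
Numerator inside ln: 0.8835 / 0.0035 = 252.428571
ln(252.428571) = 5.531128
ln(alpha) = ln(2.4) = 0.875469
N_min = 5.531128 / 0.875469 = 6.32


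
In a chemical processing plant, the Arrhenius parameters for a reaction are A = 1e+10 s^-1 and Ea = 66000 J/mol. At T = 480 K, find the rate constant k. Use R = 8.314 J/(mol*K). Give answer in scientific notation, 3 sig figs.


k = A * exp(-Ea/(R*T))
k = 1e+10 * exp(-66000 / (8.314 * 480))
k = 1e+10 * exp(-16.538369)
k = 6.57e+02


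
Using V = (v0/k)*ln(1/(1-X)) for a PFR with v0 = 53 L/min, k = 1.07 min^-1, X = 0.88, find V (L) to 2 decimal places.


V = (v0/k) * ln(1/(1-X))
V = (53/1.07) * ln(1/(1-0.88))
V = 49.53271 * ln(8.333333)
V = 49.53271 * 2.120263
V = 105.02 L


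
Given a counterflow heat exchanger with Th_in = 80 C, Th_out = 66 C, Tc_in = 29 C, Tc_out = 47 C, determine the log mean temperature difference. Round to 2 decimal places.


dT1 = Th_in - Tc_out = 80 - 47 = 33
dT2 = Th_out - Tc_in = 66 - 29 = 37
LMTD = (dT1 - dT2) / ln(dT1/dT2)
LMTD = (33 - 37) / ln(33/37)
LMTD = 34.96 K


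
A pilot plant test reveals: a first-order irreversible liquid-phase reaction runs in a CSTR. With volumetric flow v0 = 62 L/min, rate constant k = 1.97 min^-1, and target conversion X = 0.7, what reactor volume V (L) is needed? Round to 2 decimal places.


V = v0 * X / (k * (1 - X))
V = 62 * 0.7 / (1.97 * (1 - 0.7))
V = 43.4 / (1.97 * 0.3)
V = 43.4 / 0.591
V = 73.43 L


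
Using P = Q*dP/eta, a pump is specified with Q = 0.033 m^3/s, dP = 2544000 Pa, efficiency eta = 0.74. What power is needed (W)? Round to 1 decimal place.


P = Q * dP / eta
P = 0.033 * 2544000 / 0.74
P = 83952.0 / 0.74
P = 113448.6 W


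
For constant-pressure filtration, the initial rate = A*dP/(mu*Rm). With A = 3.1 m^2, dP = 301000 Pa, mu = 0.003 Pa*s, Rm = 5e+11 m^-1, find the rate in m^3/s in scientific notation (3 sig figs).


rate = A * dP / (mu * Rm)
rate = 3.1 * 301000 / (0.003 * 5e+11)
rate = 933100.0 / 1.500e+09
rate = 6.22e-04 m^3/s


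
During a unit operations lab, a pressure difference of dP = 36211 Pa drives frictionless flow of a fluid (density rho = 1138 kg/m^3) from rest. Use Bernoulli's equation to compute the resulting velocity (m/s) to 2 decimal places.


v = sqrt(2*dP/rho)
v = sqrt(2*36211/1138)
v = sqrt(63.639719)
v = 7.98 m/s


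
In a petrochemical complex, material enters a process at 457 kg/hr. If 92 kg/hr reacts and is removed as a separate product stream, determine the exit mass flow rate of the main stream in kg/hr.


Steady-state mass balance on the main outlet: F_out = F_in - F_removed
F_out = 457 - 92
F_out = 365 kg/hr


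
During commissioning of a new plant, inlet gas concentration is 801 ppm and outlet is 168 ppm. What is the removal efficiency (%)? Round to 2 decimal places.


Efficiency = (G_in - G_out) / G_in * 100%
Efficiency = (801 - 168) / 801 * 100
Efficiency = 633 / 801 * 100
Efficiency = 79.03%


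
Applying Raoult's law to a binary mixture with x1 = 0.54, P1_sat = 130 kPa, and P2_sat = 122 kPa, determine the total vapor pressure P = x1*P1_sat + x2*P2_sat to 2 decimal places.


P = x1*P1_sat + x2*P2_sat
x2 = 1 - x1 = 1 - 0.54 = 0.46
P = 0.54*130 + 0.46*122
P = 70.2 + 56.12
P = 126.32 kPa


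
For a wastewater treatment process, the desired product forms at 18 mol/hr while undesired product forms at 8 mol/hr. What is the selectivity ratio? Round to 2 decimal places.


S = desired product rate / undesired product rate
S = 18 / 8
S = 2.25


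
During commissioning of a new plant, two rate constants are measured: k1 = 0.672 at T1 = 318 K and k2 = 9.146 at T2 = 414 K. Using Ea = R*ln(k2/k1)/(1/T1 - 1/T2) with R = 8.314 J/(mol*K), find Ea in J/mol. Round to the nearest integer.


Ea = R * ln(k2/k1) / (1/T1 - 1/T2)
ln(k2/k1) = ln(9.146/0.672) = 2.6108136
1/T1 - 1/T2 = 1/318 - 1/414 = 0.000729195151
Ea = 8.314 * 2.6108136 / 0.000729195151
Ea = 29767 J/mol


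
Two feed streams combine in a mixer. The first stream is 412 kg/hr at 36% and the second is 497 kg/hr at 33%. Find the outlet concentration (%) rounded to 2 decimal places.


Mass balance on solute: F1*x1 + F2*x2 = F3*x3
F3 = F1 + F2 = 412 + 497 = 909 kg/hr
x3 = (F1*x1 + F2*x2)/F3
x3 = (412*0.36 + 497*0.33) / 909
x3 = 34.36%


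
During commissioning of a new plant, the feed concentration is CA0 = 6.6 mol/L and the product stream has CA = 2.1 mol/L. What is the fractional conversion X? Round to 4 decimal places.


X = (CA0 - CA) / CA0
X = (6.6 - 2.1) / 6.6
X = 4.5 / 6.6
X = 0.6818


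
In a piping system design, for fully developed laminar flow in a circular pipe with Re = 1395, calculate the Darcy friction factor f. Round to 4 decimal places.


f = 64 / Re
f = 64 / 1395
f = 0.0459


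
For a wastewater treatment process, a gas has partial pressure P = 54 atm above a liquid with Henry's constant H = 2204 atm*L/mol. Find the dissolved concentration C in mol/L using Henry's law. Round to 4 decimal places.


C = P / H
C = 54 / 2204
C = 0.0245 mol/L


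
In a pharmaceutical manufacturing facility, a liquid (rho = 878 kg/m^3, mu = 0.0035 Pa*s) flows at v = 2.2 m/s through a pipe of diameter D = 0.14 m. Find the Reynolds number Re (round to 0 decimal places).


Re = rho * v * D / mu
Re = 878 * 2.2 * 0.14 / 0.0035
Re = 270.424 / 0.0035
Re = 77264


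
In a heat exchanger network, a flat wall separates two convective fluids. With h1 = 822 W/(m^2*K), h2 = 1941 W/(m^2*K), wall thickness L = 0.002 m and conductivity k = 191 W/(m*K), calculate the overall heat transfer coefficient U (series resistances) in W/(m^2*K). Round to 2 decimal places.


1/U = 1/h1 + L/k + 1/h2
1/U = 1/822 + 0.002/191 + 1/1941
1/U = 0.001216545 + 1.04712e-05 + 0.0005151984
1/U = 0.0017422146
U = 573.98 W/(m^2*K)


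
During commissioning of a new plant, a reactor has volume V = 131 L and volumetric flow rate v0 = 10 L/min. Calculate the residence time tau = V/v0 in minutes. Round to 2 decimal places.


tau = V / v0
tau = 131 / 10
tau = 13.10 min


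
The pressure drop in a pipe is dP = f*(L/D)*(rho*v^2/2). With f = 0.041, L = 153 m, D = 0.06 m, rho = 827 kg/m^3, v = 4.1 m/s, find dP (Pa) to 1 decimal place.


dP = f * (L/D) * (rho*v^2/2)
dP = 0.041 * (153/0.06) * (827*4.1^2/2)
L/D = 2550.0
rho*v^2/2 = 827*16.81/2 = 6950.935
dP = 0.041 * 2550.0 * 6950.935
dP = 726720.3 Pa


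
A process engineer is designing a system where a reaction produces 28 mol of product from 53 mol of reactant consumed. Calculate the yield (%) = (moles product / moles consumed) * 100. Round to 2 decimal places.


Yield = (moles product / moles consumed) * 100%
Yield = (28 / 53) * 100
Yield = 0.5283 * 100
Yield = 52.83%


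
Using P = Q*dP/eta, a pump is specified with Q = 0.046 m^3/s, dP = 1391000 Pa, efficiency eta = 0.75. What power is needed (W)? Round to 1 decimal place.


P = Q * dP / eta
P = 0.046 * 1391000 / 0.75
P = 63986.0 / 0.75
P = 85314.7 W


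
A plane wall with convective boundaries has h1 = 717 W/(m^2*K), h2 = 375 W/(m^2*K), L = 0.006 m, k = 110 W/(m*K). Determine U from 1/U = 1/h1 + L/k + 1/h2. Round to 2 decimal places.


1/U = 1/h1 + L/k + 1/h2
1/U = 1/717 + 0.006/110 + 1/375
1/U = 0.0013947001 + 5.45455e-05 + 0.0026666667
1/U = 0.0041159123
U = 242.96 W/(m^2*K)


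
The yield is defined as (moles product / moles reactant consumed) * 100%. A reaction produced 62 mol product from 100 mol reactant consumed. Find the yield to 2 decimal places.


Yield = (moles product / moles consumed) * 100%
Yield = (62 / 100) * 100
Yield = 0.62 * 100
Yield = 62.00%


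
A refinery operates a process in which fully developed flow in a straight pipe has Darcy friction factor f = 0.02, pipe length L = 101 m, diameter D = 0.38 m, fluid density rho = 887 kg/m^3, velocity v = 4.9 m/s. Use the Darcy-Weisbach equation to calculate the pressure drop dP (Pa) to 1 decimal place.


dP = f * (L/D) * (rho*v^2/2)
dP = 0.02 * (101/0.38) * (887*4.9^2/2)
L/D = 265.78947368
rho*v^2/2 = 887*24.01/2 = 10648.435
dP = 0.02 * 265.78947368 * 10648.435
dP = 56604.8 Pa


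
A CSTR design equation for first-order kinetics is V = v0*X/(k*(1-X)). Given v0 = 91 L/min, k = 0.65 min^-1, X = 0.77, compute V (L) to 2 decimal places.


V = v0 * X / (k * (1 - X))
V = 91 * 0.77 / (0.65 * (1 - 0.77))
V = 70.07 / (0.65 * 0.23)
V = 70.07 / 0.1495
V = 468.70 L


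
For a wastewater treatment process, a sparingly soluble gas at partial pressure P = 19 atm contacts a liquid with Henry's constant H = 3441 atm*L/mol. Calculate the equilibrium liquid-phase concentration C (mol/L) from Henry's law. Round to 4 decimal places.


C = P / H
C = 19 / 3441
C = 0.0055 mol/L


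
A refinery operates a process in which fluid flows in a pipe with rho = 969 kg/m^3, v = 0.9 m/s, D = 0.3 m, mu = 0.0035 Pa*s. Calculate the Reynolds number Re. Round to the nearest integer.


Re = rho * v * D / mu
Re = 969 * 0.9 * 0.3 / 0.0035
Re = 261.63 / 0.0035
Re = 74751


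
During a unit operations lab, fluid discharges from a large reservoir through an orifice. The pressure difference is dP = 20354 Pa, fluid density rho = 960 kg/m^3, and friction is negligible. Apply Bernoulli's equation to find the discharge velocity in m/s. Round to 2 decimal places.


v = sqrt(2*dP/rho)
v = sqrt(2*20354/960)
v = sqrt(42.404167)
v = 6.51 m/s


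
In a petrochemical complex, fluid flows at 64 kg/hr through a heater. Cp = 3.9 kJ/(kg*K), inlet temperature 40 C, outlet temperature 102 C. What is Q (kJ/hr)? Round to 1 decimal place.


Q = m_dot * Cp * (T2 - T1)
Q = 64 * 3.9 * (102 - 40)
Q = 64 * 3.9 * 62
Q = 15475.2 kJ/hr


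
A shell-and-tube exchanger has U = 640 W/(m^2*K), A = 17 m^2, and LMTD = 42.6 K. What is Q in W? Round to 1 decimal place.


Q = U * A * LMTD
Q = 640 * 17 * 42.6
Q = 463488.0 W


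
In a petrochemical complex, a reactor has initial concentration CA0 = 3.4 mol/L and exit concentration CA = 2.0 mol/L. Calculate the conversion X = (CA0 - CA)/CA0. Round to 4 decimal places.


X = (CA0 - CA) / CA0
X = (3.4 - 2.0) / 3.4
X = 1.4 / 3.4
X = 0.4118


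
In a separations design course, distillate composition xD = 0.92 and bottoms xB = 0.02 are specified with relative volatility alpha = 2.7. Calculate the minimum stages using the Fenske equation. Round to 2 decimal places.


N_min = ln((xD*(1-xB))/(xB*(1-xD))) / ln(alpha)
Numerator inside ln: 0.9016 / 0.0016 = 563.5
ln(563.5) = 6.334167
ln(alpha) = ln(2.7) = 0.993252
N_min = 6.334167 / 0.993252 = 6.38


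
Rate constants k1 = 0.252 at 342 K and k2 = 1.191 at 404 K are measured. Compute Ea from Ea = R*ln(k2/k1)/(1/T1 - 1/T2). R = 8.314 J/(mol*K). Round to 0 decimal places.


Ea = R * ln(k2/k1) / (1/T1 - 1/T2)
ln(k2/k1) = ln(1.191/0.252) = 1.5531195
1/T1 - 1/T2 = 1/342 - 1/404 = 0.000448729083
Ea = 8.314 * 1.5531195 / 0.000448729083
Ea = 28776 J/mol


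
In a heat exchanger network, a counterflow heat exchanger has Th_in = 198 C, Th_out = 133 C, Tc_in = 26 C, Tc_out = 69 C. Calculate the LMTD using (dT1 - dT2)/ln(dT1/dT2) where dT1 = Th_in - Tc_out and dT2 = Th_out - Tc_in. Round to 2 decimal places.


dT1 = Th_in - Tc_out = 198 - 69 = 129
dT2 = Th_out - Tc_in = 133 - 26 = 107
LMTD = (dT1 - dT2) / ln(dT1/dT2)
LMTD = (129 - 107) / ln(129/107)
LMTD = 117.66 K


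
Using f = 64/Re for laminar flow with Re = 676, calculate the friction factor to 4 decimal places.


f = 64 / Re
f = 64 / 676
f = 0.0947


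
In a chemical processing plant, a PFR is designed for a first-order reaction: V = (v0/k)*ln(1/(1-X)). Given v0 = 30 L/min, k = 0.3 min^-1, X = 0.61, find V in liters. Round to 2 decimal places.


V = (v0/k) * ln(1/(1-X))
V = (30/0.3) * ln(1/(1-0.61))
V = 100.0 * ln(2.564103)
V = 100.0 * 0.941609
V = 94.16 L


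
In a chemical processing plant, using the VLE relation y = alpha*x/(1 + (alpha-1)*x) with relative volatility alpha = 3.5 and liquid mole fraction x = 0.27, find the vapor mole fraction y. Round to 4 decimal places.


y = alpha*x / (1 + (alpha-1)*x)
y = 3.5*0.27 / (1 + (3.5-1)*0.27)
y = 0.945 / (1 + 0.675)
y = 0.945 / 1.675
y = 0.5642


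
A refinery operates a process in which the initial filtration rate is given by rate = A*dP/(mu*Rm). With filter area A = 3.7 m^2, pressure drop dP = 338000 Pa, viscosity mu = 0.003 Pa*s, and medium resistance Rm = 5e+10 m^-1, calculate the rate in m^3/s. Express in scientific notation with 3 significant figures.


rate = A * dP / (mu * Rm)
rate = 3.7 * 338000 / (0.003 * 5e+10)
rate = 1250600.0 / 1.500e+08
rate = 8.34e-03 m^3/s


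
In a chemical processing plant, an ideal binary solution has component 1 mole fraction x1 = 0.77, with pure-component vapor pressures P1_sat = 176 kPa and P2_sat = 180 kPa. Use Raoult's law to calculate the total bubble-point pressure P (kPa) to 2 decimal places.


P = x1*P1_sat + x2*P2_sat
x2 = 1 - x1 = 1 - 0.77 = 0.23
P = 0.77*176 + 0.23*180
P = 135.52 + 41.4
P = 176.92 kPa


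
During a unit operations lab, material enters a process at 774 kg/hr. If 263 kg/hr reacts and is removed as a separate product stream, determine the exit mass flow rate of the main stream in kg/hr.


Steady-state mass balance on the main outlet: F_out = F_in - F_removed
F_out = 774 - 263
F_out = 511 kg/hr


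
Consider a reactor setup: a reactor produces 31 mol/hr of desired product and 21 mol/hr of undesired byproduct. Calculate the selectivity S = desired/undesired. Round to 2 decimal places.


S = desired product rate / undesired product rate
S = 31 / 21
S = 1.48


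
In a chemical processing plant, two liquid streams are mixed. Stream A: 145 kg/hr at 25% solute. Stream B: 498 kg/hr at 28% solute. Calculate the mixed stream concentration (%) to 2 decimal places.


Mass balance on solute: F1*x1 + F2*x2 = F3*x3
F3 = F1 + F2 = 145 + 498 = 643 kg/hr
x3 = (F1*x1 + F2*x2)/F3
x3 = (145*0.25 + 498*0.28) / 643
x3 = 27.32%


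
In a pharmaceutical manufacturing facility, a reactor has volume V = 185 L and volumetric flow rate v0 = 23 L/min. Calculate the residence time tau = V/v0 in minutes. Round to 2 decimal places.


tau = V / v0
tau = 185 / 23
tau = 8.04 min


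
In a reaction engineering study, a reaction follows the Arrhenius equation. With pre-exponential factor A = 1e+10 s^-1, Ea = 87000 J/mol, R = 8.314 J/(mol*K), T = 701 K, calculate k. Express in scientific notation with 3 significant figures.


k = A * exp(-Ea/(R*T))
k = 1e+10 * exp(-87000 / (8.314 * 701))
k = 1e+10 * exp(-14.927642)
k = 3.29e+03


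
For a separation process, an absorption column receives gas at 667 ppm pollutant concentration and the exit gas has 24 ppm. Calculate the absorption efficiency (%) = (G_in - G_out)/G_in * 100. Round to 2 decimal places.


Efficiency = (G_in - G_out) / G_in * 100%
Efficiency = (667 - 24) / 667 * 100
Efficiency = 643 / 667 * 100
Efficiency = 96.40%


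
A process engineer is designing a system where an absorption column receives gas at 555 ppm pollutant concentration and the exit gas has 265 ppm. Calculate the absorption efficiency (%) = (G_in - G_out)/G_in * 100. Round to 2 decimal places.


Efficiency = (G_in - G_out) / G_in * 100%
Efficiency = (555 - 265) / 555 * 100
Efficiency = 290 / 555 * 100
Efficiency = 52.25%


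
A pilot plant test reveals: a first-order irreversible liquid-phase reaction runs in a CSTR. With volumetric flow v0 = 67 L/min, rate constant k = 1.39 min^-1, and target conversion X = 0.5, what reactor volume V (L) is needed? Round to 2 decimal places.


V = v0 * X / (k * (1 - X))
V = 67 * 0.5 / (1.39 * (1 - 0.5))
V = 33.5 / (1.39 * 0.5)
V = 33.5 / 0.695
V = 48.20 L


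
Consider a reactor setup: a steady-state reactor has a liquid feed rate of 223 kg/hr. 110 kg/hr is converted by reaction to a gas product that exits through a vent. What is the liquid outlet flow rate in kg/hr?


Steady-state mass balance on the main outlet: F_out = F_in - F_removed
F_out = 223 - 110
F_out = 113 kg/hr


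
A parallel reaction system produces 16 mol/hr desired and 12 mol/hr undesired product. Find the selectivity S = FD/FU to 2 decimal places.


S = desired product rate / undesired product rate
S = 16 / 12
S = 1.33


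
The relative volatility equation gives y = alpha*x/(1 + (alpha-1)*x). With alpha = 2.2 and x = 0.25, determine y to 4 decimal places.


y = alpha*x / (1 + (alpha-1)*x)
y = 2.2*0.25 / (1 + (2.2-1)*0.25)
y = 0.55 / (1 + 0.3)
y = 0.55 / 1.3
y = 0.4231


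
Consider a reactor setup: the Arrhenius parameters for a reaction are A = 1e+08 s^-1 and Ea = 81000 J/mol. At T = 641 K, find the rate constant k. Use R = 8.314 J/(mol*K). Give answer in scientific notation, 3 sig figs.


k = A * exp(-Ea/(R*T))
k = 1e+08 * exp(-81000 / (8.314 * 641))
k = 1e+08 * exp(-15.199068)
k = 2.51e+01


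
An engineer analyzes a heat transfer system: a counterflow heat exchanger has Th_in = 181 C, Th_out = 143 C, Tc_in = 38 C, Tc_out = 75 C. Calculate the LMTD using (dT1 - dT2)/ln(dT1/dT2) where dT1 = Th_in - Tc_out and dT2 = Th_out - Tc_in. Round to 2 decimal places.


dT1 = Th_in - Tc_out = 181 - 75 = 106
dT2 = Th_out - Tc_in = 143 - 38 = 105
LMTD = (dT1 - dT2) / ln(dT1/dT2)
LMTD = (106 - 105) / ln(106/105)
LMTD = 105.50 K


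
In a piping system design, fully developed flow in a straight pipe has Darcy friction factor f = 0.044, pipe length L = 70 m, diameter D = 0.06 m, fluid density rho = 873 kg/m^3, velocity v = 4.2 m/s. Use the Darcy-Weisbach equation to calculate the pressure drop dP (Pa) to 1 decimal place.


dP = f * (L/D) * (rho*v^2/2)
dP = 0.044 * (70/0.06) * (873*4.2^2/2)
L/D = 1166.66666667
rho*v^2/2 = 873*17.64/2 = 7699.86
dP = 0.044 * 1166.66666667 * 7699.86
dP = 395259.5 Pa


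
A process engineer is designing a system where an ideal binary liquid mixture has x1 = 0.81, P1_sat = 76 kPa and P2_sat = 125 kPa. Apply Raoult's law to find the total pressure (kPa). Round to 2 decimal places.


P = x1*P1_sat + x2*P2_sat
x2 = 1 - x1 = 1 - 0.81 = 0.19
P = 0.81*76 + 0.19*125
P = 61.56 + 23.75
P = 85.31 kPa


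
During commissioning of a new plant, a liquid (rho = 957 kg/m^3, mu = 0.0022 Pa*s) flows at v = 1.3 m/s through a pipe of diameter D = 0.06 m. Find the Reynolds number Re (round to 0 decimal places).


Re = rho * v * D / mu
Re = 957 * 1.3 * 0.06 / 0.0022
Re = 74.646 / 0.0022
Re = 33930


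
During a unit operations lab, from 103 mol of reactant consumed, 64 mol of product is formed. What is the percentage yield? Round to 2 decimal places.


Yield = (moles product / moles consumed) * 100%
Yield = (64 / 103) * 100
Yield = 0.6214 * 100
Yield = 62.14%


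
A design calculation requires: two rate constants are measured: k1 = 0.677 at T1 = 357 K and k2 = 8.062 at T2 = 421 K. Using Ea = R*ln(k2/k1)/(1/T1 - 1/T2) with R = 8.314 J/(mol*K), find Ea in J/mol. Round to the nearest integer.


Ea = R * ln(k2/k1) / (1/T1 - 1/T2)
ln(k2/k1) = ln(8.062/0.677) = 2.4772457
1/T1 - 1/T2 = 1/357 - 1/421 = 0.000425823536
Ea = 8.314 * 2.4772457 / 0.000425823536
Ea = 48367 J/mol


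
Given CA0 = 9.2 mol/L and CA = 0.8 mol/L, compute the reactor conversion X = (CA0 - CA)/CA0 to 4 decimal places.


X = (CA0 - CA) / CA0
X = (9.2 - 0.8) / 9.2
X = 8.4 / 9.2
X = 0.9130


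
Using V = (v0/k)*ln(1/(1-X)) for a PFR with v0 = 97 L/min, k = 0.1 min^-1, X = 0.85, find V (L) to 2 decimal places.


V = (v0/k) * ln(1/(1-X))
V = (97/0.1) * ln(1/(1-0.85))
V = 970.0 * ln(6.666667)
V = 970.0 * 1.89712
V = 1840.21 L


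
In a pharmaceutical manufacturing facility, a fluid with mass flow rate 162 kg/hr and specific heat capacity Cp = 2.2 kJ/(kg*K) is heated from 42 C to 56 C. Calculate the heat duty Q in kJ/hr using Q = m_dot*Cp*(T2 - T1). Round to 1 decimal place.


Q = m_dot * Cp * (T2 - T1)
Q = 162 * 2.2 * (56 - 42)
Q = 162 * 2.2 * 14
Q = 4989.6 kJ/hr


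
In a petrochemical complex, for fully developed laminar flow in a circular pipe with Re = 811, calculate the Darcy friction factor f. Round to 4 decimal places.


f = 64 / Re
f = 64 / 811
f = 0.0789


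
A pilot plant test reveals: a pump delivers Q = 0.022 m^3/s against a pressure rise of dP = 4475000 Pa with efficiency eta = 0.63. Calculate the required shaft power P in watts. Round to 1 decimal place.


P = Q * dP / eta
P = 0.022 * 4475000 / 0.63
P = 98450.0 / 0.63
P = 156269.8 W


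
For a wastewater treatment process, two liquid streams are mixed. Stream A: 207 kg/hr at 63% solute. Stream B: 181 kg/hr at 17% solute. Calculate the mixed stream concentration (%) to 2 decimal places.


Mass balance on solute: F1*x1 + F2*x2 = F3*x3
F3 = F1 + F2 = 207 + 181 = 388 kg/hr
x3 = (F1*x1 + F2*x2)/F3
x3 = (207*0.63 + 181*0.17) / 388
x3 = 41.54%


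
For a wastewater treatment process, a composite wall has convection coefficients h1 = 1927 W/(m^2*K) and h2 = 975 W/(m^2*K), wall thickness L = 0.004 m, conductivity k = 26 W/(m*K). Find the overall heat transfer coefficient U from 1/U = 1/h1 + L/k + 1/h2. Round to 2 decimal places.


1/U = 1/h1 + L/k + 1/h2
1/U = 1/1927 + 0.004/26 + 1/975
1/U = 0.0005189414 + 0.0001538462 + 0.001025641
1/U = 0.0016984286
U = 588.78 W/(m^2*K)


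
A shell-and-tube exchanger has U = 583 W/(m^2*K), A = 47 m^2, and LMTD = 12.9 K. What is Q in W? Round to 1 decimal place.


Q = U * A * LMTD
Q = 583 * 47 * 12.9
Q = 353472.9 W
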